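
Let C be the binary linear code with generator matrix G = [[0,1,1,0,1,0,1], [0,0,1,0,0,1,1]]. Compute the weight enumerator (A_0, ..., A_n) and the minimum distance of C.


Weight distribution: A_0 = 1, A_3 = 2, A_4 = 1. Minimum distance d = 3.

Enumerate all 2^2 = 4 messages m ∈ F_2^2.
For each, compute codeword c = mG in F_2^7, then tally its weight.
  m = 00 → c = 0000000, weight = 0.
  m = 10 → c = 0110101, weight = 4.
  m = 01 → c = 0010011, weight = 3.
  m = 11 → c = 0100110, weight = 3.
Tally weights:
  weight 0: 1 codewords.
  weight 3: 2 codewords.
  weight 4: 1 codewords.
Minimum distance d = smallest w > 0 with A_w > 0 = 3.
Sanity: Σ A_w = 4 = 2^2 = 4 ✓.


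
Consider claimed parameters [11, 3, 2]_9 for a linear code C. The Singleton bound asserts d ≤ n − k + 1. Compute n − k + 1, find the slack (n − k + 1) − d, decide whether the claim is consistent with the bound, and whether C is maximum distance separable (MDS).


Singleton RHS = n − k + 1 = 9, slack = 7, bound satisfied, not MDS.

Singleton bound: d ≤ n − k + 1.
Here n = 11, k = 3, so n − k + 1 = 9.
Given d = 2, check d ≤ 9: YES.
Slack = (n − k + 1) − d = 7.
The code is NOT MDS (slack = 7 > 0).
Description: the claimed parameters are [11, 3, 2]_9; such a code would be non-MDS.


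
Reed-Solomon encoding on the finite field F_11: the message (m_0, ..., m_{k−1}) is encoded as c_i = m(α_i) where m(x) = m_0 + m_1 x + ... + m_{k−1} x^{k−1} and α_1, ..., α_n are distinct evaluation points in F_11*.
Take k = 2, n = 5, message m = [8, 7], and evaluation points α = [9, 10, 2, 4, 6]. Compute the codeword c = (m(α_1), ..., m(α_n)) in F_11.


c = [5, 1, 0, 3, 6]

Message polynomial: m(x) = 8 + 7·x (mod 11).
For each evaluation point α_i, compute m(α_i) mod 11:
  α_1 = 9: Horner steps 7 → 5, so m(9) = 5.
  α_2 = 10: Horner steps 7 → 1, so m(10) = 1.
  α_3 = 2: Horner steps 7 → 0, so m(2) = 0.
  α_4 = 4: Horner steps 7 → 3, so m(4) = 3.
  α_5 = 6: Horner steps 7 → 6, so m(6) = 6.
Codeword c = [5, 1, 0, 3, 6] ∈ F_11^5.


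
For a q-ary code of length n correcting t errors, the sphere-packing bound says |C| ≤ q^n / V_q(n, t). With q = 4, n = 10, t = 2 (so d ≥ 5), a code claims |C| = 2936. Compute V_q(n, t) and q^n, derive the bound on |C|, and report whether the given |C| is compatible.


V_q(n, t) = 436, q^n = 1048576, Hamming bound = 2404, |C| = 2936 > bound (violated).

Step 1: Compute V_q(n, t) = Σ_{j=0}^2 C(n, j) (q−1)^j.
  j = 0: C(10,0)·(3)^0 = 1·1 = 1.
  j = 1: C(10,1)·(3)^1 = 10·3 = 30.
  j = 2: C(10,2)·(3)^2 = 45·9 = 405.
  V_q(n, t) = 1 + 30 + 405 = 436.
Step 2: q^n = 4^10 = 1048576.
Step 3: Hamming bound ⌊q^n / V_q(n,t)⌋ = ⌊1048576/436⌋ = 2404.
Step 4: Compare |C| = 2936 to 2404: violated.
The claimed |C| lies above the Hamming bound, so no 4-ary code of length 10 with d ≥ 5 can have 2936 codewords.


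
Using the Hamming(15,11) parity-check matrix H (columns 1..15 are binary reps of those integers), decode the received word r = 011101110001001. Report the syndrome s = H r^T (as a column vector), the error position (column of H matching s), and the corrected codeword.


s = (1, 1, 1, 1)^T, error position = 15, corrected codeword c = 011101110001000

Compute s = H r^T mod 2 one row at a time:
  s_1 = 1 + 0 + 0 + 0 + 1 + 0 + 0 + 1 = 3 ≡ 1 (mod 2).
  s_2 = 1 + 0 + 1 + 1 + 1 + 0 + 0 + 1 = 5 ≡ 1 (mod 2).
  s_3 = 1 + 1 + 1 + 1 + 0 + 0 + 0 + 1 = 5 ≡ 1 (mod 2).
  s_4 = 0 + 1 + 0 + 1 + 0 + 0 + 0 + 1 = 3 ≡ 1 (mod 2).
s = (1, 1, 1, 1)^T — this equals column 15 of H (binary 1111), so error is at position 15.
Correct: flip bit 15 of r = 011101110001001 to get c = 011101110001000.


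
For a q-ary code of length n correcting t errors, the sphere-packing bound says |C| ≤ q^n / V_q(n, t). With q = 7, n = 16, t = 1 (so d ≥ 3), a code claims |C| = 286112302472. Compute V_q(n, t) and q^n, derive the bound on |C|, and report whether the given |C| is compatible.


V_q(n, t) = 97, q^n = 33232930569601, Hamming bound = 342607531645, |C| = 286112302472 ≤ bound (satisfied).

Step 1: Compute V_q(n, t) = Σ_{j=0}^1 C(n, j) (q−1)^j.
  j = 0: C(16,0)·(6)^0 = 1·1 = 1.
  j = 1: C(16,1)·(6)^1 = 16·6 = 96.
  V_q(n, t) = 1 + 96 = 97.
Step 2: q^n = 7^16 = 33232930569601.
Step 3: Hamming bound ⌊q^n / V_q(n,t)⌋ = ⌊33232930569601/97⌋ = 342607531645.
Step 4: Compare |C| = 286112302472 to 342607531645: satisfied.
The claimed |C| lies below the Hamming bound.


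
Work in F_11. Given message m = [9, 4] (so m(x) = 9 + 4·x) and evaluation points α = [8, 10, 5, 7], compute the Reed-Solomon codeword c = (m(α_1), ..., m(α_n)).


c = [8, 5, 7, 4]

Message polynomial: m(x) = 9 + 4·x (mod 11).
For each evaluation point α_i, compute m(α_i) mod 11:
  α_1 = 8: Horner steps 4 → 8, so m(8) = 8.
  α_2 = 10: Horner steps 4 → 5, so m(10) = 5.
  α_3 = 5: Horner steps 4 → 7, so m(5) = 7.
  α_4 = 7: Horner steps 4 → 4, so m(7) = 4.
Codeword c = [8, 5, 7, 4] ∈ F_11^4.


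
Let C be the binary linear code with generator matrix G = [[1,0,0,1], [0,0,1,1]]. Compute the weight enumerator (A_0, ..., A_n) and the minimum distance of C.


Weight distribution: A_0 = 1, A_2 = 3. Minimum distance d = 2.

Enumerate all 2^2 = 4 messages m ∈ F_2^2.
For each, compute codeword c = mG in F_2^4, then tally its weight.
  m = 00 → c = 0000, weight = 0.
  m = 10 → c = 1001, weight = 2.
  m = 01 → c = 0011, weight = 2.
  m = 11 → c = 1010, weight = 2.
Tally weights:
  weight 0: 1 codewords.
  weight 2: 3 codewords.
Minimum distance d = smallest w > 0 with A_w > 0 = 2.
Sanity: Σ A_w = 4 = 2^2 = 4 ✓.


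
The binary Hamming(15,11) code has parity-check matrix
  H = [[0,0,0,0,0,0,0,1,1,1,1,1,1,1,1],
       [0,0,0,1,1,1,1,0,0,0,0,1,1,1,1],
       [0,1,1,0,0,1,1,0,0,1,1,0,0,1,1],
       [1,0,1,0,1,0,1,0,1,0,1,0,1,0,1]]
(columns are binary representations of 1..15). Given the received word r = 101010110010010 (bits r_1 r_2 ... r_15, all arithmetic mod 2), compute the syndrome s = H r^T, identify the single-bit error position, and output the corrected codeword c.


s = (1, 1, 0, 1)^T, error position = 13, corrected codeword c = 101010110010110

Compute s = H r^T mod 2 one row at a time:
  s_1 = 1 + 0 + 0 + 1 + 0 + 0 + 1 + 0 = 3 ≡ 1 (mod 2).
  s_2 = 0 + 1 + 0 + 1 + 0 + 0 + 1 + 0 = 3 ≡ 1 (mod 2).
  s_3 = 0 + 1 + 0 + 1 + 0 + 1 + 1 + 0 = 4 ≡ 0 (mod 2).
  s_4 = 1 + 1 + 1 + 1 + 0 + 1 + 0 + 0 = 5 ≡ 1 (mod 2).
s = (1, 1, 0, 1)^T — this equals column 13 of H (binary 1101), so error is at position 13.
Correct: flip bit 13 of r = 101010110010010 to get c = 101010110010110.


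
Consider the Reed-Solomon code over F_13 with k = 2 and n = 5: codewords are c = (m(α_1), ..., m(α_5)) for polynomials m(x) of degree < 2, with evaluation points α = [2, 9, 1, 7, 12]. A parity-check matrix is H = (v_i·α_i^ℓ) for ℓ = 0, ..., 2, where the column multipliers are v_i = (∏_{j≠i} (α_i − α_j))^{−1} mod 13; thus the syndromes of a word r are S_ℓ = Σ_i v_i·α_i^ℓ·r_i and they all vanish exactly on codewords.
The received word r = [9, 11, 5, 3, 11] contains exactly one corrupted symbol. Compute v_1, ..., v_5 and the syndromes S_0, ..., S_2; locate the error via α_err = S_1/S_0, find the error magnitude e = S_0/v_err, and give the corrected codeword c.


S = (12, 1, 12), error at position 5, error magnitude e = 1, c = [9, 11, 5, 3, 10].

Step 1: column multipliers v_i = (∏_{j≠i}(α_i − α_j))^{−1} mod 13.
  i = 1 (α = 2): (2−9)(2−1)(2−7)(2−12) = (−7)·1·(−5)·(−10) = −350 ≡ 1, so v_1 = 1^{−1} = 1 (mod 13).
  i = 2 (α = 9): (9−2)(9−1)(9−7)(9−12) = 7·8·2·(−3) = −336 ≡ 2, so v_2 = 2^{−1} = 7 (mod 13).
  i = 3 (α = 1): (1−2)(1−9)(1−7)(1−12) = (−1)·(−8)·(−6)·(−11) = 528 ≡ 8, so v_3 = 8^{−1} = 5 (mod 13).
  i = 4 (α = 7): (7−2)(7−9)(7−1)(7−12) = 5·(−2)·6·(−5) = 300 ≡ 1, so v_4 = 1^{−1} = 1 (mod 13).
  i = 5 (α = 12): (12−2)(12−9)(12−1)(12−7) = 10·3·11·5 = 1650 ≡ 12, so v_5 = 12^{−1} = 12 (mod 13).
  v = [1, 7, 5, 1, 12].
Step 2: syndromes of r = [9, 11, 5, 3, 11] (all sums mod 13).
  S_0 = Σ v_i r_i = 1·9 + 7·11 + 5·5 + 1·3 + 12·11 = 246 ≡ 12.
  S_1 = Σ v_i α_i r_i = 1·2·9 + 7·9·11 + 5·1·5 + 1·7·3 + 12·12·11 = 2341 ≡ 1.
  α_i^2 mod 13 = [4, 3, 1, 10, 1].
  S_2 = Σ v_i α_i^2 r_i = 1·4·9 + 7·3·11 + 5·1·5 + 1·10·3 + 12·1·11 = 454 ≡ 12.
  S = (12, 1, 12) ≠ 0, so r is not a codeword (an error is present).
Step 3: locate the error. For a single error e at position i, S_ℓ = v_i·e·α_i^ℓ, so α_err = S_1/S_0.
  S_0^{−1} = 12^{−1} = 12 (mod 13), so α_err = 1·12 = 12 ≡ 12 = α_5. Error position i = 5.
  Consistency check: S_2/S_1 = 12·1 = 12 ≡ 12 = α_err ✓ (single-error assumption holds).
Step 4: error magnitude e = S_0/v_5 = S_0·∏_{j≠5}(α_5 − α_j) = 12·12 = 144 ≡ 1 (mod 13).
Step 5: correct position 5: c_5 = r_5 − e = 11 − 1 ≡ 10 (mod 13). Hence c = [9, 11, 5, 3, 10].
  Check: interpolating c through the α_i gives m(x) = 1 + 4·x (degree < 2) with m(α_i) = c_i for every i, so c is indeed a codeword.


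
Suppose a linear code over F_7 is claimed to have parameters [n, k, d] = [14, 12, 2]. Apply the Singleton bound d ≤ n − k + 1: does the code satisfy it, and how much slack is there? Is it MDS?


Singleton RHS = n − k + 1 = 3, slack = 1, bound satisfied, not MDS.

Singleton bound: d ≤ n − k + 1.
Here n = 14, k = 12, so n − k + 1 = 3.
Given d = 2, check d ≤ 3: YES.
Slack = (n − k + 1) − d = 1.
The code is NOT MDS (slack = 1 > 0).
Description: the claimed parameters are [14, 12, 2]_7; such a code would be non-MDS.


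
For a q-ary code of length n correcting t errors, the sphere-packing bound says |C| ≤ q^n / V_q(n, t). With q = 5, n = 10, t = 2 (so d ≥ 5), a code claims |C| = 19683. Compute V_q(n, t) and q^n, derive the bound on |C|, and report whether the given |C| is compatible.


V_q(n, t) = 761, q^n = 9765625, Hamming bound = 12832, |C| = 19683 > bound (violated).

Step 1: Compute V_q(n, t) = Σ_{j=0}^2 C(n, j) (q−1)^j.
  j = 0: C(10,0)·(4)^0 = 1·1 = 1.
  j = 1: C(10,1)·(4)^1 = 10·4 = 40.
  j = 2: C(10,2)·(4)^2 = 45·16 = 720.
  V_q(n, t) = 1 + 40 + 720 = 761.
Step 2: q^n = 5^10 = 9765625.
Step 3: Hamming bound ⌊q^n / V_q(n,t)⌋ = ⌊9765625/761⌋ = 12832.
Step 4: Compare |C| = 19683 to 12832: violated.
The claimed |C| lies above the Hamming bound, so no 5-ary code of length 10 with d ≥ 5 can have 19683 codewords.


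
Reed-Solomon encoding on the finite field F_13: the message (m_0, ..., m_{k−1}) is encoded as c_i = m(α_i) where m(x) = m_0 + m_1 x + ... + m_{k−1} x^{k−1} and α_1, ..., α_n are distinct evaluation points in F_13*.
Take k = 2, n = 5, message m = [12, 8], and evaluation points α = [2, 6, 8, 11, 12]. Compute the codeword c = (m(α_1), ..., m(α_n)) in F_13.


c = [2, 8, 11, 9, 4]

Message polynomial: m(x) = 12 + 8·x (mod 13).
For each evaluation point α_i, compute m(α_i) mod 13:
  α_1 = 2: Horner steps 8 → 2, so m(2) = 2.
  α_2 = 6: Horner steps 8 → 8, so m(6) = 8.
  α_3 = 8: Horner steps 8 → 11, so m(8) = 11.
  α_4 = 11: Horner steps 8 → 9, so m(11) = 9.
  α_5 = 12: Horner steps 8 → 4, so m(12) = 4.
Codeword c = [2, 8, 11, 9, 4] ∈ F_13^5.


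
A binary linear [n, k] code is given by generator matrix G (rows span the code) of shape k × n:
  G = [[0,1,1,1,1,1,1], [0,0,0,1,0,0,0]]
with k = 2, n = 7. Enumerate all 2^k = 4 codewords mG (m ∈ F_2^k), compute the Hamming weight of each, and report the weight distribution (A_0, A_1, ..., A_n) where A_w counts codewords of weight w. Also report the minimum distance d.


Weight distribution: A_0 = 1, A_1 = 1, A_5 = 1, A_6 = 1. Minimum distance d = 1.

Enumerate all 2^2 = 4 messages m ∈ F_2^2.
For each, compute codeword c = mG in F_2^7, then tally its weight.
  m = 00 → c = 0000000, weight = 0.
  m = 10 → c = 0111111, weight = 6.
  m = 01 → c = 0001000, weight = 1.
  m = 11 → c = 0110111, weight = 5.
Tally weights:
  weight 0: 1 codewords.
  weight 1: 1 codewords.
  weight 5: 1 codewords.
  weight 6: 1 codewords.
Minimum distance d = smallest w > 0 with A_w > 0 = 1.
Sanity: Σ A_w = 4 = 2^2 = 4 ✓.


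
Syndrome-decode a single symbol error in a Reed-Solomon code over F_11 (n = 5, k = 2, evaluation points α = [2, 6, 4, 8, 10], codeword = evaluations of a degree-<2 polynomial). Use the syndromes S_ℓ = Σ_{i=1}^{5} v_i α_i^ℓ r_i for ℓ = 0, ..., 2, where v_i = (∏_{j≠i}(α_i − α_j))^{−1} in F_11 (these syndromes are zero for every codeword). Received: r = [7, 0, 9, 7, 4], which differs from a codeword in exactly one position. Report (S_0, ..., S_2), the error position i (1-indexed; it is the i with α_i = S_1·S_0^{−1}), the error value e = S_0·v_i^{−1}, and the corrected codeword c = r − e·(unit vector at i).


S = (9, 6, 4), error at position 4, error magnitude e = 5, c = [7, 0, 9, 2, 4].

Step 1: column multipliers v_i = (∏_{j≠i}(α_i − α_j))^{−1} mod 11.
  i = 1 (α = 2): (2−6)(2−4)(2−8)(2−10) = (−4)·(−2)·(−6)·(−8) = 384 ≡ 10, so v_1 = 10^{−1} = 10 (mod 11).
  i = 2 (α = 6): (6−2)(6−4)(6−8)(6−10) = 4·2·(−2)·(−4) = 64 ≡ 9, so v_2 = 9^{−1} = 5 (mod 11).
  i = 3 (α = 4): (4−2)(4−6)(4−8)(4−10) = 2·(−2)·(−4)·(−6) = −96 ≡ 3, so v_3 = 3^{−1} = 4 (mod 11).
  i = 4 (α = 8): (8−2)(8−6)(8−4)(8−10) = 6·2·4·(−2) = −96 ≡ 3, so v_4 = 3^{−1} = 4 (mod 11).
  i = 5 (α = 10): (10−2)(10−6)(10−4)(10−8) = 8·4·6·2 = 384 ≡ 10, so v_5 = 10^{−1} = 10 (mod 11).
  v = [10, 5, 4, 4, 10].
Step 2: syndromes of r = [7, 0, 9, 7, 4] (all sums mod 11).
  S_0 = Σ v_i r_i = 10·7 + 5·0 + 4·9 + 4·7 + 10·4 = 174 ≡ 9.
  S_1 = Σ v_i α_i r_i = 10·2·7 + 5·6·0 + 4·4·9 + 4·8·7 + 10·10·4 = 908 ≡ 6.
  α_i^2 mod 11 = [4, 3, 5, 9, 1].
  S_2 = Σ v_i α_i^2 r_i = 10·4·7 + 5·3·0 + 4·5·9 + 4·9·7 + 10·1·4 = 752 ≡ 4.
  S = (9, 6, 4) ≠ 0, so r is not a codeword (an error is present).
Step 3: locate the error. For a single error e at position i, S_ℓ = v_i·e·α_i^ℓ, so α_err = S_1/S_0.
  S_0^{−1} = 9^{−1} = 5 (mod 11), so α_err = 6·5 = 30 ≡ 8 = α_4. Error position i = 4.
  Consistency check: S_2/S_1 = 4·2 = 8 ≡ 8 = α_err ✓ (single-error assumption holds).
Step 4: error magnitude e = S_0/v_4 = S_0·∏_{j≠4}(α_4 − α_j) = 9·3 = 27 ≡ 5 (mod 11).
Step 5: correct position 4: c_4 = r_4 − e = 7 − 5 ≡ 2 (mod 11). Hence c = [7, 0, 9, 2, 4].
  Check: interpolating c through the α_i gives m(x) = 5 + 1·x (degree < 2) with m(α_i) = c_i for every i, so c is indeed a codeword.


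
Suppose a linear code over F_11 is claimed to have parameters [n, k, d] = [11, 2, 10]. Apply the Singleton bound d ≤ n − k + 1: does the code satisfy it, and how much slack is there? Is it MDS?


Singleton RHS = n − k + 1 = 10, slack = 0, bound satisfied, MDS.

Singleton bound: d ≤ n − k + 1.
Here n = 11, k = 2, so n − k + 1 = 10.
Given d = 10, check d ≤ 10: YES.
Slack = (n − k + 1) − d = 0.
The code is MDS (slack = 0).
Description: the claimed parameters are [11, 2, 10]_11; such a code would be MDS (meets Singleton bound).


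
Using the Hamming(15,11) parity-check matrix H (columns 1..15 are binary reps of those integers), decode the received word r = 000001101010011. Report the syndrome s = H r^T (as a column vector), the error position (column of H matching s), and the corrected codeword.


s = (0, 0, 1, 0)^T, error position = 2, corrected codeword c = 010001101010011

Compute s = H r^T mod 2 one row at a time:
  s_1 = 0 + 1 + 0 + 1 + 0 + 0 + 1 + 1 = 4 ≡ 0 (mod 2).
  s_2 = 0 + 0 + 1 + 1 + 0 + 0 + 1 + 1 = 4 ≡ 0 (mod 2).
  s_3 = 0 + 0 + 1 + 1 + 0 + 1 + 1 + 1 = 5 ≡ 1 (mod 2).
  s_4 = 0 + 0 + 0 + 1 + 1 + 1 + 0 + 1 = 4 ≡ 0 (mod 2).
s = (0, 0, 1, 0)^T — this equals column 2 of H (binary 0010), so error is at position 2.
Correct: flip bit 2 of r = 000001101010011 to get c = 010001101010011.


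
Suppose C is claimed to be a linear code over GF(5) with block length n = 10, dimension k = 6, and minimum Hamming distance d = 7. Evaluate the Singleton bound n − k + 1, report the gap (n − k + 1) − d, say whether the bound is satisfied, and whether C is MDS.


Singleton RHS = n − k + 1 = 5, slack = -2, bound violated (no such code; not MDS).

Singleton bound: d ≤ n − k + 1.
Here n = 10, k = 6, so n − k + 1 = 5.
Given d = 7, check d ≤ 5: NO.
Slack = (n − k + 1) − d = -2.
The slack is negative: d = 7 exceeds n − k + 1 = 5 by 2, so the Singleton bound is violated and no linear [10, 6, 7]_5 code can exist. In particular it is not MDS (MDS requires d = n − k + 1 exactly).
Description: the claimed parameters are [10, 6, 7]_5; such a code would be impossible (violates the Singleton bound).


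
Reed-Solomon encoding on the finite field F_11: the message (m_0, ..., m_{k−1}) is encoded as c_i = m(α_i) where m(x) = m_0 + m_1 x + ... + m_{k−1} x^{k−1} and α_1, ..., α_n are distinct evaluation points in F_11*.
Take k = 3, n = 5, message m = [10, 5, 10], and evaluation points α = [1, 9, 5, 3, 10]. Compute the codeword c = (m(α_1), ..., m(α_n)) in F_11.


c = [3, 7, 10, 5, 4]

Message polynomial: m(x) = 10 + 5·x + 10·x^2 (mod 11).
For each evaluation point α_i, compute m(α_i) mod 11:
  α_1 = 1: Horner steps 10 → 4 → 3, so m(1) = 3.
  α_2 = 9: Horner steps 10 → 7 → 7, so m(9) = 7.
  α_3 = 5: Horner steps 10 → 0 → 10, so m(5) = 10.
  α_4 = 3: Horner steps 10 → 2 → 5, so m(3) = 5.
  α_5 = 10: Horner steps 10 → 6 → 4, so m(10) = 4.
Codeword c = [3, 7, 10, 5, 4] ∈ F_11^5.


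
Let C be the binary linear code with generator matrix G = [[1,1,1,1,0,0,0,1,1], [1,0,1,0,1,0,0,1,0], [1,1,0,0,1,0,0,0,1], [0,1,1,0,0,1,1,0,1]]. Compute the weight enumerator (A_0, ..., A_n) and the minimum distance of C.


Weight distribution: A_0 = 1, A_2 = 1, A_3 = 1, A_4 = 5, A_5 = 4, A_6 = 1, A_7 = 3. Minimum distance d = 2.

Enumerate all 2^4 = 16 messages m ∈ F_2^4.
For each, compute codeword c = mG in F_2^9, then tally its weight.
  m = 0000 → c = 000000000, weight = 0.
  m = 1000 → c = 111100011, weight = 6.
  m = 0100 → c = 101010010, weight = 4.
  m = 1100 → c = 010110001, weight = 4.
  m = 0010 → c = 110010001, weight = 4.
  m = 1010 → c = 001110010, weight = 4.
  m = 0110 → c = 011000011, weight = 4.
  m = 1110 → c = 100100000, weight = 2.
  m = 0001 → c = 011001101, weight = 5.
  m = 1001 → c = 100101110, weight = 5.
  m = 0101 → c = 110011111, weight = 7.
  m = 1101 → c = 001111100, weight = 5.
  m = 0011 → c = 101011100, weight = 5.
  m = 1011 → c = 010111111, weight = 7.
  m = 0111 → c = 000001110, weight = 3.
  m = 1111 → c = 111101101, weight = 7.
Tally weights:
  weight 0: 1 codewords.
  weight 2: 1 codewords.
  weight 3: 1 codewords.
  weight 4: 5 codewords.
  weight 5: 4 codewords.
  weight 6: 1 codewords.
  weight 7: 3 codewords.
Minimum distance d = smallest w > 0 with A_w > 0 = 2.
Sanity: Σ A_w = 16 = 2^4 = 16 ✓.


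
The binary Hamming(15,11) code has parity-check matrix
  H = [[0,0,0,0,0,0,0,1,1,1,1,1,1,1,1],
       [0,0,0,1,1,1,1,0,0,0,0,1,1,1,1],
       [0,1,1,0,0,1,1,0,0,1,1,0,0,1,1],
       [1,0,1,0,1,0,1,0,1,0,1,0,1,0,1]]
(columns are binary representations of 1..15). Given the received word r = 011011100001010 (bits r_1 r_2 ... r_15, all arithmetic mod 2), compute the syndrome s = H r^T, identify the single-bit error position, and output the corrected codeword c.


s = (0, 1, 1, 1)^T, error position = 7, corrected codeword c = 011011000001010

Compute s = H r^T mod 2 one row at a time:
  s_1 = 0 + 0 + 0 + 0 + 1 + 0 + 1 + 0 = 2 ≡ 0 (mod 2).
  s_2 = 0 + 1 + 1 + 1 + 1 + 0 + 1 + 0 = 5 ≡ 1 (mod 2).
  s_3 = 1 + 1 + 1 + 1 + 0 + 0 + 1 + 0 = 5 ≡ 1 (mod 2).
  s_4 = 0 + 1 + 1 + 1 + 0 + 0 + 0 + 0 = 3 ≡ 1 (mod 2).
s = (0, 1, 1, 1)^T — this equals column 7 of H (binary 0111), so error is at position 7.
Correct: flip bit 7 of r = 011011100001010 to get c = 011011000001010.


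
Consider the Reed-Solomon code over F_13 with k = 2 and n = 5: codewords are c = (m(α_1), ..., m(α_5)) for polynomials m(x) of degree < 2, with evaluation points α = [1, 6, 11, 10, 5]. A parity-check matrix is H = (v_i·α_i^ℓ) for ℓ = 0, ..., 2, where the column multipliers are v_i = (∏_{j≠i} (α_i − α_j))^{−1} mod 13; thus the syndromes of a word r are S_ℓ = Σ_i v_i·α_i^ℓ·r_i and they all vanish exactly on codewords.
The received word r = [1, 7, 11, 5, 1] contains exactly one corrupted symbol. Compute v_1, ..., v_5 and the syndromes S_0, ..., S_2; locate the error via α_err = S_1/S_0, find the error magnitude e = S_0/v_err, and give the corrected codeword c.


S = (4, 4, 4), error at position 1, error magnitude e = 11, c = [3, 7, 11, 5, 1].

Step 1: column multipliers v_i = (∏_{j≠i}(α_i − α_j))^{−1} mod 13.
  i = 1 (α = 1): (1−6)(1−11)(1−10)(1−5) = (−5)·(−10)·(−9)·(−4) = 1800 ≡ 6, so v_1 = 6^{−1} = 11 (mod 13).
  i = 2 (α = 6): (6−1)(6−11)(6−10)(6−5) = 5·(−5)·(−4)·1 = 100 ≡ 9, so v_2 = 9^{−1} = 3 (mod 13).
  i = 3 (α = 11): (11−1)(11−6)(11−10)(11−5) = 10·5·1·6 = 300 ≡ 1, so v_3 = 1^{−1} = 1 (mod 13).
  i = 4 (α = 10): (10−1)(10−6)(10−11)(10−5) = 9·4·(−1)·5 = −180 ≡ 2, so v_4 = 2^{−1} = 7 (mod 13).
  i = 5 (α = 5): (5−1)(5−6)(5−11)(5−10) = 4·(−1)·(−6)·(−5) = −120 ≡ 10, so v_5 = 10^{−1} = 4 (mod 13).
  v = [11, 3, 1, 7, 4].
Step 2: syndromes of r = [1, 7, 11, 5, 1] (all sums mod 13).
  S_0 = Σ v_i r_i = 11·1 + 3·7 + 1·11 + 7·5 + 4·1 = 82 ≡ 4.
  S_1 = Σ v_i α_i r_i = 11·1·1 + 3·6·7 + 1·11·11 + 7·10·5 + 4·5·1 = 628 ≡ 4.
  α_i^2 mod 13 = [1, 10, 4, 9, 12].
  S_2 = Σ v_i α_i^2 r_i = 11·1·1 + 3·10·7 + 1·4·11 + 7·9·5 + 4·12·1 = 628 ≡ 4.
  S = (4, 4, 4) ≠ 0, so r is not a codeword (an error is present).
Step 3: locate the error. For a single error e at position i, S_ℓ = v_i·e·α_i^ℓ, so α_err = S_1/S_0.
  S_0^{−1} = 4^{−1} = 10 (mod 13), so α_err = 4·10 = 40 ≡ 1 = α_1. Error position i = 1.
  Consistency check: S_2/S_1 = 4·10 = 40 ≡ 1 = α_err ✓ (single-error assumption holds).
Step 4: error magnitude e = S_0/v_1 = S_0·∏_{j≠1}(α_1 − α_j) = 4·6 = 24 ≡ 11 (mod 13).
Step 5: correct position 1: c_1 = r_1 − e = 1 − 11 ≡ 3 (mod 13). Hence c = [3, 7, 11, 5, 1].
  Check: interpolating c through the α_i gives m(x) = 10 + 6·x (degree < 2) with m(α_i) = c_i for every i, so c is indeed a codeword.


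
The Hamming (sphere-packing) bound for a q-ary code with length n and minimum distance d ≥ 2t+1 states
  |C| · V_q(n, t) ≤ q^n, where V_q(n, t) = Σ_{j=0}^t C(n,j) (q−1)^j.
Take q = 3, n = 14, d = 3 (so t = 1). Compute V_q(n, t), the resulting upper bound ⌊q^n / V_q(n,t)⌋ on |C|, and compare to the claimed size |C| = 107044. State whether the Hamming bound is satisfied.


V_q(n, t) = 29, q^n = 4782969, Hamming bound = 164929, |C| = 107044 ≤ bound (satisfied).

Step 1: Compute V_q(n, t) = Σ_{j=0}^1 C(n, j) (q−1)^j.
  j = 0: C(14,0)·(2)^0 = 1·1 = 1.
  j = 1: C(14,1)·(2)^1 = 14·2 = 28.
  V_q(n, t) = 1 + 28 = 29.
Step 2: q^n = 3^14 = 4782969.
Step 3: Hamming bound ⌊q^n / V_q(n,t)⌋ = ⌊4782969/29⌋ = 164929.
Step 4: Compare |C| = 107044 to 164929: satisfied.
The claimed |C| lies below the Hamming bound.


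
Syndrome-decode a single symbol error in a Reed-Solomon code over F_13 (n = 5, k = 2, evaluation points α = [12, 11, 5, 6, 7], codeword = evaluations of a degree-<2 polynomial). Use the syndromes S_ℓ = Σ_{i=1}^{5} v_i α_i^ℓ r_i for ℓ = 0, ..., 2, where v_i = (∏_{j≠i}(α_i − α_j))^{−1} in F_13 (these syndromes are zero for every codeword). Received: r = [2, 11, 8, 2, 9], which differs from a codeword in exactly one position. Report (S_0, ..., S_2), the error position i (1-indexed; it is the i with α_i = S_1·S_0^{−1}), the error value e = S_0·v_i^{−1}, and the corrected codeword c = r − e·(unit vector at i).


S = (5, 8, 5), error at position 1, error magnitude e = 10, c = [5, 11, 8, 2, 9].

Step 1: column multipliers v_i = (∏_{j≠i}(α_i − α_j))^{−1} mod 13.
  i = 1 (α = 12): (12−11)(12−5)(12−6)(12−7) = 1·7·6·5 = 210 ≡ 2, so v_1 = 2^{−1} = 7 (mod 13).
  i = 2 (α = 11): (11−12)(11−5)(11−6)(11−7) = (−1)·6·5·4 = −120 ≡ 10, so v_2 = 10^{−1} = 4 (mod 13).
  i = 3 (α = 5): (5−12)(5−11)(5−6)(5−7) = (−7)·(−6)·(−1)·(−2) = 84 ≡ 6, so v_3 = 6^{−1} = 11 (mod 13).
  i = 4 (α = 6): (6−12)(6−11)(6−5)(6−7) = (−6)·(−5)·1·(−1) = −30 ≡ 9, so v_4 = 9^{−1} = 3 (mod 13).
  i = 5 (α = 7): (7−12)(7−11)(7−5)(7−6) = (−5)·(−4)·2·1 = 40 ≡ 1, so v_5 = 1^{−1} = 1 (mod 13).
  v = [7, 4, 11, 3, 1].
Step 2: syndromes of r = [2, 11, 8, 2, 9] (all sums mod 13).
  S_0 = Σ v_i r_i = 7·2 + 4·11 + 11·8 + 3·2 + 1·9 = 161 ≡ 5.
  S_1 = Σ v_i α_i r_i = 7·12·2 + 4·11·11 + 11·5·8 + 3·6·2 + 1·7·9 = 1191 ≡ 8.
  α_i^2 mod 13 = [1, 4, 12, 10, 10].
  S_2 = Σ v_i α_i^2 r_i = 7·1·2 + 4·4·11 + 11·12·8 + 3·10·2 + 1·10·9 = 1396 ≡ 5.
  S = (5, 8, 5) ≠ 0, so r is not a codeword (an error is present).
Step 3: locate the error. For a single error e at position i, S_ℓ = v_i·e·α_i^ℓ, so α_err = S_1/S_0.
  S_0^{−1} = 5^{−1} = 8 (mod 13), so α_err = 8·8 = 64 ≡ 12 = α_1. Error position i = 1.
  Consistency check: S_2/S_1 = 5·5 = 25 ≡ 12 = α_err ✓ (single-error assumption holds).
Step 4: error magnitude e = S_0/v_1 = S_0·∏_{j≠1}(α_1 − α_j) = 5·2 = 10 ≡ 10 (mod 13).
Step 5: correct position 1: c_1 = r_1 − e = 2 − 10 ≡ 5 (mod 13). Hence c = [5, 11, 8, 2, 9].
  Check: interpolating c through the α_i gives m(x) = 12 + 7·x (degree < 2) with m(α_i) = c_i for every i, so c is indeed a codeword.


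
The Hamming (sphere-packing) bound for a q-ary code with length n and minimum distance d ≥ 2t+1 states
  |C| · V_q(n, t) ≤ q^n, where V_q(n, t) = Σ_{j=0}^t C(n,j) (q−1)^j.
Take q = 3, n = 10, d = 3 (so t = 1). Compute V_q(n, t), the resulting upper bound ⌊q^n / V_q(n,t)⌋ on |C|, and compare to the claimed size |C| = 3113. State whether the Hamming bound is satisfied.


V_q(n, t) = 21, q^n = 59049, Hamming bound = 2811, |C| = 3113 > bound (violated).

Step 1: Compute V_q(n, t) = Σ_{j=0}^1 C(n, j) (q−1)^j.
  j = 0: C(10,0)·(2)^0 = 1·1 = 1.
  j = 1: C(10,1)·(2)^1 = 10·2 = 20.
  V_q(n, t) = 1 + 20 = 21.
Step 2: q^n = 3^10 = 59049.
Step 3: Hamming bound ⌊q^n / V_q(n,t)⌋ = ⌊59049/21⌋ = 2811.
Step 4: Compare |C| = 3113 to 2811: violated.
The claimed |C| lies above the Hamming bound, so no 3-ary code of length 10 with d ≥ 3 can have 3113 codewords.


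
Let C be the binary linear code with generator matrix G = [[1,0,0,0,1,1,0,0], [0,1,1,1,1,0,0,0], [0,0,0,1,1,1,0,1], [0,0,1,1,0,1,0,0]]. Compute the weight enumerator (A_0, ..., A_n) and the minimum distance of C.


Weight distribution: A_0 = 1, A_2 = 1, A_3 = 6, A_4 = 5, A_5 = 2, A_6 = 1. Minimum distance d = 2.

Enumerate all 2^4 = 16 messages m ∈ F_2^4.
For each, compute codeword c = mG in F_2^8, then tally its weight.
  m = 0000 → c = 00000000, weight = 0.
  m = 1000 → c = 10001100, weight = 3.
  m = 0100 → c = 01111000, weight = 4.
  m = 1100 → c = 11110100, weight = 5.
  m = 0010 → c = 00011101, weight = 4.
  m = 1010 → c = 10010001, weight = 3.
  m = 0110 → c = 01100101, weight = 4.
  m = 1110 → c = 11101001, weight = 5.
  m = 0001 → c = 00110100, weight = 3.
  m = 1001 → c = 10111000, weight = 4.
  m = 0101 → c = 01001100, weight = 3.
  m = 1101 → c = 11000000, weight = 2.
  m = 0011 → c = 00101001, weight = 3.
  m = 1011 → c = 10100101, weight = 4.
  m = 0111 → c = 01010001, weight = 3.
  m = 1111 → c = 11011101, weight = 6.
Tally weights:
  weight 0: 1 codewords.
  weight 2: 1 codewords.
  weight 3: 6 codewords.
  weight 4: 5 codewords.
  weight 5: 2 codewords.
  weight 6: 1 codewords.
Minimum distance d = smallest w > 0 with A_w > 0 = 2.
Sanity: Σ A_w = 16 = 2^4 = 16 ✓.


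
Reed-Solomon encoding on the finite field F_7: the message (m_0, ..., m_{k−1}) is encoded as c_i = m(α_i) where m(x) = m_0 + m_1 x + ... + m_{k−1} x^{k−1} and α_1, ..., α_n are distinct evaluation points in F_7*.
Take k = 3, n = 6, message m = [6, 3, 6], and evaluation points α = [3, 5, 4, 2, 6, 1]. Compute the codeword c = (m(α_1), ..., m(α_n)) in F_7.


c = [6, 3, 2, 1, 2, 1]

Message polynomial: m(x) = 6 + 3·x + 6·x^2 (mod 7).
For each evaluation point α_i, compute m(α_i) mod 7:
  α_1 = 3: Horner steps 6 → 0 → 6, so m(3) = 6.
  α_2 = 5: Horner steps 6 → 5 → 3, so m(5) = 3.
  α_3 = 4: Horner steps 6 → 6 → 2, so m(4) = 2.
  α_4 = 2: Horner steps 6 → 1 → 1, so m(2) = 1.
  α_5 = 6: Horner steps 6 → 4 → 2, so m(6) = 2.
  α_6 = 1: Horner steps 6 → 2 → 1, so m(1) = 1.
Codeword c = [6, 3, 2, 1, 2, 1] ∈ F_7^6.


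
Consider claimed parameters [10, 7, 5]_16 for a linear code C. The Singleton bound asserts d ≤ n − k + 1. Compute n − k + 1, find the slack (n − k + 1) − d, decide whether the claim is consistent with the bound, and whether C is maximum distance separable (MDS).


Singleton RHS = n − k + 1 = 4, slack = -1, bound violated (no such code; not MDS).

Singleton bound: d ≤ n − k + 1.
Here n = 10, k = 7, so n − k + 1 = 4.
Given d = 5, check d ≤ 4: NO.
Slack = (n − k + 1) − d = -1.
The slack is negative: d = 5 exceeds n − k + 1 = 4 by 1, so the Singleton bound is violated and no linear [10, 7, 5]_16 code can exist. In particular it is not MDS (MDS requires d = n − k + 1 exactly).
Description: the claimed parameters are [10, 7, 5]_16; such a code would be impossible (violates the Singleton bound).


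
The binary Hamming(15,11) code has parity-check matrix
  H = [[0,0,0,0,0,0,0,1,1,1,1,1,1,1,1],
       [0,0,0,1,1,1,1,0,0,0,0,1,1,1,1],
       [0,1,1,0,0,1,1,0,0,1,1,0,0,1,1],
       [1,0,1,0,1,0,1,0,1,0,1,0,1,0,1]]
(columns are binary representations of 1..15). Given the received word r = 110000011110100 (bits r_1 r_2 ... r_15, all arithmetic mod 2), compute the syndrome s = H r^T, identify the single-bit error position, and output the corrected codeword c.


s = (1, 1, 1, 0)^T, error position = 14, corrected codeword c = 110000011110110

Compute s = H r^T mod 2 one row at a time:
  s_1 = 1 + 1 + 1 + 1 + 0 + 1 + 0 + 0 = 5 ≡ 1 (mod 2).
  s_2 = 0 + 0 + 0 + 0 + 0 + 1 + 0 + 0 = 1 ≡ 1 (mod 2).
  s_3 = 1 + 0 + 0 + 0 + 1 + 1 + 0 + 0 = 3 ≡ 1 (mod 2).
  s_4 = 1 + 0 + 0 + 0 + 1 + 1 + 1 + 0 = 4 ≡ 0 (mod 2).
s = (1, 1, 1, 0)^T — this equals column 14 of H (binary 1110), so error is at position 14.
Correct: flip bit 14 of r = 110000011110100 to get c = 110000011110110.


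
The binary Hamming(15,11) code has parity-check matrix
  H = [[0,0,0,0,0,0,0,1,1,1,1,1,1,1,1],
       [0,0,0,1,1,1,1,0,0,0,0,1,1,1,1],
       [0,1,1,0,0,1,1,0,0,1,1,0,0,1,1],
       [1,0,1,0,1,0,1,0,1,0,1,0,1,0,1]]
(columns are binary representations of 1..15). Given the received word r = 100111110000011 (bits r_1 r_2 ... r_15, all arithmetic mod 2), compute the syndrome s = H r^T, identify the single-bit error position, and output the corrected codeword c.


s = (1, 0, 0, 0)^T, error position = 8, corrected codeword c = 100111100000011

Compute s = H r^T mod 2 one row at a time:
  s_1 = 1 + 0 + 0 + 0 + 0 + 0 + 1 + 1 = 3 ≡ 1 (mod 2).
  s_2 = 1 + 1 + 1 + 1 + 0 + 0 + 1 + 1 = 6 ≡ 0 (mod 2).
  s_3 = 0 + 0 + 1 + 1 + 0 + 0 + 1 + 1 = 4 ≡ 0 (mod 2).
  s_4 = 1 + 0 + 1 + 1 + 0 + 0 + 0 + 1 = 4 ≡ 0 (mod 2).
s = (1, 0, 0, 0)^T — this equals column 8 of H (binary 1000), so error is at position 8.
Correct: flip bit 8 of r = 100111110000011 to get c = 100111100000011.


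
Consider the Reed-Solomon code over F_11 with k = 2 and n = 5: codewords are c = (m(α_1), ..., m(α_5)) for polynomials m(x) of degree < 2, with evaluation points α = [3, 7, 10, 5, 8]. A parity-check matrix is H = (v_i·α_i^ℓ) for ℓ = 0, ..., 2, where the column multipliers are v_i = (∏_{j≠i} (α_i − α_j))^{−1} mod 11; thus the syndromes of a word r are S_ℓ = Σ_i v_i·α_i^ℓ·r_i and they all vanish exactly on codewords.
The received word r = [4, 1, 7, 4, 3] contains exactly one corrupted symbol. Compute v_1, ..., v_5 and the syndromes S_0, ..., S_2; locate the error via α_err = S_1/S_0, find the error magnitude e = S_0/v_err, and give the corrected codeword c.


S = (3, 4, 9), error at position 4, error magnitude e = 7, c = [4, 1, 7, 8, 3].

Step 1: column multipliers v_i = (∏_{j≠i}(α_i − α_j))^{−1} mod 11.
  i = 1 (α = 3): (3−7)(3−10)(3−5)(3−8) = (−4)·(−7)·(−2)·(−5) = 280 ≡ 5, so v_1 = 5^{−1} = 9 (mod 11).
  i = 2 (α = 7): (7−3)(7−10)(7−5)(7−8) = 4·(−3)·2·(−1) = 24 ≡ 2, so v_2 = 2^{−1} = 6 (mod 11).
  i = 3 (α = 10): (10−3)(10−7)(10−5)(10−8) = 7·3·5·2 = 210 ≡ 1, so v_3 = 1^{−1} = 1 (mod 11).
  i = 4 (α = 5): (5−3)(5−7)(5−10)(5−8) = 2·(−2)·(−5)·(−3) = −60 ≡ 6, so v_4 = 6^{−1} = 2 (mod 11).
  i = 5 (α = 8): (8−3)(8−7)(8−10)(8−5) = 5·1·(−2)·3 = −30 ≡ 3, so v_5 = 3^{−1} = 4 (mod 11).
  v = [9, 6, 1, 2, 4].
Step 2: syndromes of r = [4, 1, 7, 4, 3] (all sums mod 11).
  S_0 = Σ v_i r_i = 9·4 + 6·1 + 1·7 + 2·4 + 4·3 = 69 ≡ 3.
  S_1 = Σ v_i α_i r_i = 9·3·4 + 6·7·1 + 1·10·7 + 2·5·4 + 4·8·3 = 356 ≡ 4.
  α_i^2 mod 11 = [9, 5, 1, 3, 9].
  S_2 = Σ v_i α_i^2 r_i = 9·9·4 + 6·5·1 + 1·1·7 + 2·3·4 + 4·9·3 = 493 ≡ 9.
  S = (3, 4, 9) ≠ 0, so r is not a codeword (an error is present).
Step 3: locate the error. For a single error e at position i, S_ℓ = v_i·e·α_i^ℓ, so α_err = S_1/S_0.
  S_0^{−1} = 3^{−1} = 4 (mod 11), so α_err = 4·4 = 16 ≡ 5 = α_4. Error position i = 4.
  Consistency check: S_2/S_1 = 9·3 = 27 ≡ 5 = α_err ✓ (single-error assumption holds).
Step 4: error magnitude e = S_0/v_4 = S_0·∏_{j≠4}(α_4 − α_j) = 3·6 = 18 ≡ 7 (mod 11).
Step 5: correct position 4: c_4 = r_4 − e = 4 − 7 ≡ 8 (mod 11). Hence c = [4, 1, 7, 8, 3].
  Check: interpolating c through the α_i gives m(x) = 9 + 2·x (degree < 2) with m(α_i) = c_i for every i, so c is indeed a codeword.


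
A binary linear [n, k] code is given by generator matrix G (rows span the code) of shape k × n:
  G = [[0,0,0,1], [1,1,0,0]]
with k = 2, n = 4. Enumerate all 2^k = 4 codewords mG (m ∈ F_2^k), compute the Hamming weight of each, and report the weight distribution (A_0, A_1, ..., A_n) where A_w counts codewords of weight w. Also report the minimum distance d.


Weight distribution: A_0 = 1, A_1 = 1, A_2 = 1, A_3 = 1. Minimum distance d = 1.

Enumerate all 2^2 = 4 messages m ∈ F_2^2.
For each, compute codeword c = mG in F_2^4, then tally its weight.
  m = 00 → c = 0000, weight = 0.
  m = 10 → c = 0001, weight = 1.
  m = 01 → c = 1100, weight = 2.
  m = 11 → c = 1101, weight = 3.
Tally weights:
  weight 0: 1 codewords.
  weight 1: 1 codewords.
  weight 2: 1 codewords.
  weight 3: 1 codewords.
Minimum distance d = smallest w > 0 with A_w > 0 = 1.
Sanity: Σ A_w = 4 = 2^2 = 4 ✓.


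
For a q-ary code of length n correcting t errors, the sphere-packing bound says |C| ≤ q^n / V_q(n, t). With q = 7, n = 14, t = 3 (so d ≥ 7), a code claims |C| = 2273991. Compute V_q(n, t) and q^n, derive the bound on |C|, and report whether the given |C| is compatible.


V_q(n, t) = 81985, q^n = 678223072849, Hamming bound = 8272526, |C| = 2273991 ≤ bound (satisfied).

Step 1: Compute V_q(n, t) = Σ_{j=0}^3 C(n, j) (q−1)^j.
  j = 0: C(14,0)·(6)^0 = 1·1 = 1.
  j = 1: C(14,1)·(6)^1 = 14·6 = 84.
  j = 2: C(14,2)·(6)^2 = 91·36 = 3276.
  j = 3: C(14,3)·(6)^3 = 364·216 = 78624.
  V_q(n, t) = 1 + 84 + 3276 + 78624 = 81985.
Step 2: q^n = 7^14 = 678223072849.
Step 3: Hamming bound ⌊q^n / V_q(n,t)⌋ = ⌊678223072849/81985⌋ = 8272526.
Step 4: Compare |C| = 2273991 to 8272526: satisfied.
The claimed |C| lies below the Hamming bound.


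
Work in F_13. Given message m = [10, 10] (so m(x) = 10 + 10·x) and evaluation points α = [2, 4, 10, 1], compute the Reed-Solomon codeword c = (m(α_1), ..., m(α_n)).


c = [4, 11, 6, 7]

Message polynomial: m(x) = 10 + 10·x (mod 13).
For each evaluation point α_i, compute m(α_i) mod 13:
  α_1 = 2: Horner steps 10 → 4, so m(2) = 4.
  α_2 = 4: Horner steps 10 → 11, so m(4) = 11.
  α_3 = 10: Horner steps 10 → 6, so m(10) = 6.
  α_4 = 1: Horner steps 10 → 7, so m(1) = 7.
Codeword c = [4, 11, 6, 7] ∈ F_13^4.


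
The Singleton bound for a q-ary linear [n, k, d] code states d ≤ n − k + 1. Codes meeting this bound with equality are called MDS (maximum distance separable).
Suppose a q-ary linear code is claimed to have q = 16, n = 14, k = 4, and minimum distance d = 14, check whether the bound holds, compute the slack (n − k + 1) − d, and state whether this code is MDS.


Singleton RHS = n − k + 1 = 11, slack = -3, bound violated (no such code; not MDS).

Singleton bound: d ≤ n − k + 1.
Here n = 14, k = 4, so n − k + 1 = 11.
Given d = 14, check d ≤ 11: NO.
Slack = (n − k + 1) − d = -3.
The slack is negative: d = 14 exceeds n − k + 1 = 11 by 3, so the Singleton bound is violated and no linear [14, 4, 14]_16 code can exist. In particular it is not MDS (MDS requires d = n − k + 1 exactly).
Description: the claimed parameters are [14, 4, 14]_16; such a code would be impossible (violates the Singleton bound).


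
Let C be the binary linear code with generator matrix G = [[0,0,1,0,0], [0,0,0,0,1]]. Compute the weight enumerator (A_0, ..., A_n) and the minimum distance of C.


Weight distribution: A_0 = 1, A_1 = 2, A_2 = 1. Minimum distance d = 1.

Enumerate all 2^2 = 4 messages m ∈ F_2^2.
For each, compute codeword c = mG in F_2^5, then tally its weight.
  m = 00 → c = 00000, weight = 0.
  m = 10 → c = 00100, weight = 1.
  m = 01 → c = 00001, weight = 1.
  m = 11 → c = 00101, weight = 2.
Tally weights:
  weight 0: 1 codewords.
  weight 1: 2 codewords.
  weight 2: 1 codewords.
Minimum distance d = smallest w > 0 with A_w > 0 = 1.
Sanity: Σ A_w = 4 = 2^2 = 4 ✓.


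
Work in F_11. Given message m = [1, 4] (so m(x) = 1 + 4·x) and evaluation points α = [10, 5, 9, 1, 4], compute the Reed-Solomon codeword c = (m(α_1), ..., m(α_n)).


c = [8, 10, 4, 5, 6]

Message polynomial: m(x) = 1 + 4·x (mod 11).
For each evaluation point α_i, compute m(α_i) mod 11:
  α_1 = 10: Horner steps 4 → 8, so m(10) = 8.
  α_2 = 5: Horner steps 4 → 10, so m(5) = 10.
  α_3 = 9: Horner steps 4 → 4, so m(9) = 4.
  α_4 = 1: Horner steps 4 → 5, so m(1) = 5.
  α_5 = 4: Horner steps 4 → 6, so m(4) = 6.
Codeword c = [8, 10, 4, 5, 6] ∈ F_11^5.


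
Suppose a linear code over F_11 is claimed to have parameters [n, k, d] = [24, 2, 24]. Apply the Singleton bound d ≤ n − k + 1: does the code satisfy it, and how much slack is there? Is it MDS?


Singleton RHS = n − k + 1 = 23, slack = -1, bound violated (no such code; not MDS).

Singleton bound: d ≤ n − k + 1.
Here n = 24, k = 2, so n − k + 1 = 23.
Given d = 24, check d ≤ 23: NO.
Slack = (n − k + 1) − d = -1.
The slack is negative: d = 24 exceeds n − k + 1 = 23 by 1, so the Singleton bound is violated and no linear [24, 2, 24]_11 code can exist. In particular it is not MDS (MDS requires d = n − k + 1 exactly).
Description: the claimed parameters are [24, 2, 24]_11; such a code would be impossible (violates the Singleton bound).


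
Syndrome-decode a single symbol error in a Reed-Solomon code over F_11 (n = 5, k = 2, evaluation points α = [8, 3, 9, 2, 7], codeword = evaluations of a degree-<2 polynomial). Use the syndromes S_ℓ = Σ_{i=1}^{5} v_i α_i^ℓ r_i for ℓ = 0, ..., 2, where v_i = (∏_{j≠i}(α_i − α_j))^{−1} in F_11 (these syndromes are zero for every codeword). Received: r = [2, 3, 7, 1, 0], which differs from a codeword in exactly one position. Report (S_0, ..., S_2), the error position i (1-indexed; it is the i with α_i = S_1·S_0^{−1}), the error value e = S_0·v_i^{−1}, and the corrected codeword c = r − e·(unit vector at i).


S = (2, 7, 8), error at position 3, error magnitude e = 3, c = [2, 3, 4, 1, 0].

Step 1: column multipliers v_i = (∏_{j≠i}(α_i − α_j))^{−1} mod 11.
  i = 1 (α = 8): (8−3)(8−9)(8−2)(8−7) = 5·(−1)·6·1 = −30 ≡ 3, so v_1 = 3^{−1} = 4 (mod 11).
  i = 2 (α = 3): (3−8)(3−9)(3−2)(3−7) = (−5)·(−6)·1·(−4) = −120 ≡ 1, so v_2 = 1^{−1} = 1 (mod 11).
  i = 3 (α = 9): (9−8)(9−3)(9−2)(9−7) = 1·6·7·2 = 84 ≡ 7, so v_3 = 7^{−1} = 8 (mod 11).
  i = 4 (α = 2): (2−8)(2−3)(2−9)(2−7) = (−6)·(−1)·(−7)·(−5) = 210 ≡ 1, so v_4 = 1^{−1} = 1 (mod 11).
  i = 5 (α = 7): (7−8)(7−3)(7−9)(7−2) = (−1)·4·(−2)·5 = 40 ≡ 7, so v_5 = 7^{−1} = 8 (mod 11).
  v = [4, 1, 8, 1, 8].
Step 2: syndromes of r = [2, 3, 7, 1, 0] (all sums mod 11).
  S_0 = Σ v_i r_i = 4·2 + 1·3 + 8·7 + 1·1 + 8·0 = 68 ≡ 2.
  S_1 = Σ v_i α_i r_i = 4·8·2 + 1·3·3 + 8·9·7 + 1·2·1 + 8·7·0 = 579 ≡ 7.
  α_i^2 mod 11 = [9, 9, 4, 4, 5].
  S_2 = Σ v_i α_i^2 r_i = 4·9·2 + 1·9·3 + 8·4·7 + 1·4·1 + 8·5·0 = 327 ≡ 8.
  S = (2, 7, 8) ≠ 0, so r is not a codeword (an error is present).
Step 3: locate the error. For a single error e at position i, S_ℓ = v_i·e·α_i^ℓ, so α_err = S_1/S_0.
  S_0^{−1} = 2^{−1} = 6 (mod 11), so α_err = 7·6 = 42 ≡ 9 = α_3. Error position i = 3.
  Consistency check: S_2/S_1 = 8·8 = 64 ≡ 9 = α_err ✓ (single-error assumption holds).
Step 4: error magnitude e = S_0/v_3 = S_0·∏_{j≠3}(α_3 − α_j) = 2·7 = 14 ≡ 3 (mod 11).
Step 5: correct position 3: c_3 = r_3 − e = 7 − 3 ≡ 4 (mod 11). Hence c = [2, 3, 4, 1, 0].
  Check: interpolating c through the α_i gives m(x) = 8 + 2·x (degree < 2) with m(α_i) = c_i for every i, so c is indeed a codeword.
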